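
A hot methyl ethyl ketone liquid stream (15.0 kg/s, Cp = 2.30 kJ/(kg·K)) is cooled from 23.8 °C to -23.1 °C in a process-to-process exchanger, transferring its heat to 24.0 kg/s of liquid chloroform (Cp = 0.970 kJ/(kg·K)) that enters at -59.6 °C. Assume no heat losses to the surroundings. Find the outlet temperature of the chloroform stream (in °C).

Heat released by hot stream: Q = 15.0 × 2.30 × (23.8 − -23.1) = 1618.1 kJ/s
Energy balance on cold side (adiabatic exchanger): Q = ṁ_c·Cp_c·(T_c,out − T_c,in)
T_c,out = -59.6 + 1618.1/(24.0 × 0.970) = 9.9039 °C

T_c,out = 9.90 °C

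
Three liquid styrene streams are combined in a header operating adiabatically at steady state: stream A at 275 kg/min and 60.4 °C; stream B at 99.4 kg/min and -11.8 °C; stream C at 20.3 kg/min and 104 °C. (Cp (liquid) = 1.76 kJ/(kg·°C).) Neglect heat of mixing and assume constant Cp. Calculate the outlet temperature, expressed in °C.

T_out = 44.5 °C

No heat crosses the boundary, so H_out = H_in.
Σ ṁᵢCp,ᵢTᵢ = 275×1.76×60.4 + 99.4×1.76×-11.8 + 20.3×1.76×104 = 30885
Σ ṁᵢCp,ᵢ = 275×1.76 + 99.4×1.76 + 20.3×1.76 = 694.67
T_out = 30885 / 694.67 = 44.46 °C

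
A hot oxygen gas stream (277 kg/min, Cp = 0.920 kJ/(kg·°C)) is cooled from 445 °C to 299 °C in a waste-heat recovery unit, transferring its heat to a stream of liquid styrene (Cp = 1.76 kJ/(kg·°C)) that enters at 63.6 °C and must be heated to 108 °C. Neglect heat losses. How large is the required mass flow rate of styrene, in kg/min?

Heat released by hot stream: Q = 277 × 0.920 × (445 − 299) = 37207 kJ/min
Energy balance on cold side (adiabatic exchanger): Q = ṁ_c·Cp_c·(T_c,out − T_c,in)
ṁ_c = 37207 / [1.76 × (108 − 63.6)] = 476.13 kg/min

ṁ_c = 476 kg/min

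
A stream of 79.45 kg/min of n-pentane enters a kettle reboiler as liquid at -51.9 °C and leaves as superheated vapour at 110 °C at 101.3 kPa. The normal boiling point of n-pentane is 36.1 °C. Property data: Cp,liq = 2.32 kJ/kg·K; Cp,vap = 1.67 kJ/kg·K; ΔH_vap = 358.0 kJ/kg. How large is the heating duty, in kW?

Q = 908 kW

liquid -51.9→36.1 °C: 204.16 kJ/kg
vaporisation at 36.1 °C: 358 kJ/kg
vapour 36.1→110 °C: 123.41 kJ/kg
Δh = 204.16 + 358 + 123.41 = 685.57 kJ/kg
Q = ṁ·Δh = 79.45 kg/min × 685.57 kJ/kg = 54469 kJ/min
|Q| = 907.81 kW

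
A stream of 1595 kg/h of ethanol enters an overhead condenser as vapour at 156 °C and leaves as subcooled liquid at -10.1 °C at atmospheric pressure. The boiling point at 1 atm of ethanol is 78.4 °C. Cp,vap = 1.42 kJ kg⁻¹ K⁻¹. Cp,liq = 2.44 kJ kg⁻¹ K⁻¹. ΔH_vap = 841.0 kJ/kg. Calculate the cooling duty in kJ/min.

Q_c = 31000 kJ/min

vapour 156→78.4 °C: -110.19 kJ/kg
condensation at 78.4 °C: -841 kJ/kg
liquid 78.4→-10.1 °C: -215.94 kJ/kg
Δh = -110.19 + -841 + -215.94 = -1167.1 kJ/kg
Q = ṁ·Δh = 1595 kg/h × -1167.1 kJ/kg = -1.8616e+06 kJ/h
|Q| = 517.1 kW = 31026 kJ/min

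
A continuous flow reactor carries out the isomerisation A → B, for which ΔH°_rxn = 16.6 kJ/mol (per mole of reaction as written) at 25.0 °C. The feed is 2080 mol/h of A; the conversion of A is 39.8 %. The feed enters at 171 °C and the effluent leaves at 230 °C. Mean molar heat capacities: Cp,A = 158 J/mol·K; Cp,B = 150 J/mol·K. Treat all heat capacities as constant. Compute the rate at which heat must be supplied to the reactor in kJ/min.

Q_in = 530 kJ/min

Extent of reaction ξ = 0.398 × 2080 = 827.84 mol/h
Reaction term: ξ·ΔH°_rxn = 827.84 × 16.6 = 13742 kJ/h
Sensible, feed 171→25 °C: -47981 kJ/h
Outlet flows (mol/h): A 1252.2, B 827.84
Sensible, products 25→230 °C: 66014 kJ/h
Q = ΔH = 31774 kJ/h = 8.8262 kW
Heat supplied = 529.57 kJ/min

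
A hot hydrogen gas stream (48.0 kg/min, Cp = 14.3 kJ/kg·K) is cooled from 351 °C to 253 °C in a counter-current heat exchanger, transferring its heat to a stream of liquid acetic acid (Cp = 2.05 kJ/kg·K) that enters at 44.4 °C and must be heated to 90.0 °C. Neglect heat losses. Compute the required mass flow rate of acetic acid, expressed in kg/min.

ṁ_c = 720 kg/min

Heat released by hot stream: Q = 48.0 × 14.3 × (351 − 253) = 67267 kJ/min
Energy balance on cold side (adiabatic exchanger): Q = ṁ_c·Cp_c·(T_c,out − T_c,in)
ṁ_c = 67267 / [2.05 × (90.0 − 44.4)] = 719.59 kg/min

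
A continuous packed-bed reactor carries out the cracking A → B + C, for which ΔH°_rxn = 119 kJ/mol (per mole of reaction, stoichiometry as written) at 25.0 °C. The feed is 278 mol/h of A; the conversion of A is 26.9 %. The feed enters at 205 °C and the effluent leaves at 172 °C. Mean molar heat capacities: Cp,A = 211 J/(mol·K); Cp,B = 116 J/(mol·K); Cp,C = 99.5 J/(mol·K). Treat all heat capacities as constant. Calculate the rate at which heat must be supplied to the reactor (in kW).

Q_in = 1.95 kW

Extent of reaction ξ = 0.269 × 278 = 74.782 mol/h
Reaction term: ξ·ΔH°_rxn = 74.782 × 119 = 8899.1 kJ/h
Sensible, feed 205→25 °C: -10558 kJ/h
Outlet flows (mol/h): A 203.22, B 74.782, C 74.782
Sensible, products 25→172 °C: 8672.2 kJ/h
Q = ΔH = 7012.8 kJ/h = 1.948 kW
Heat supplied = 1.948 kW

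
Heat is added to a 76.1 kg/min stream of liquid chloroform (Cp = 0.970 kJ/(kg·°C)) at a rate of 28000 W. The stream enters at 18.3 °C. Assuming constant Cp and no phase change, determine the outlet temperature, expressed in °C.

Q = 28000 W = 1680 kJ/min
ΔT = Q/(ṁ·Cp) = 1680/(76.1×0.970) = 22.759 K
T_out = 18.3 + 22.759 = 41.059 °C

T_out = 41.1 °C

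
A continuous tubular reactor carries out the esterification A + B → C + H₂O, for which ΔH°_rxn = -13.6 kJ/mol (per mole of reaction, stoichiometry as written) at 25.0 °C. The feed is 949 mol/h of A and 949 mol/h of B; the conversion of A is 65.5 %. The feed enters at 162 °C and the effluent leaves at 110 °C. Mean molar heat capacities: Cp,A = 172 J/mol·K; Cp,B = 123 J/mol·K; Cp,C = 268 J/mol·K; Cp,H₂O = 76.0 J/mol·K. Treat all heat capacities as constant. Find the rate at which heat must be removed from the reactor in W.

Q_out = 5670 W

Extent of reaction ξ = 0.655 × 949 = 621.6 mol/h
Reaction term: ξ·ΔH°_rxn = 621.6 × -13.6 = -8453.7 kJ/h
Sensible, feed 162→25 °C: -38354 kJ/h
Outlet flows (mol/h): A 327.4, B 327.4, C 621.6, H₂O 621.6
Sensible, products 25→110 °C: 26385 kJ/h
Q = ΔH = -20422 kJ/h = -5.6729 kW
Heat removed = 5672.9 W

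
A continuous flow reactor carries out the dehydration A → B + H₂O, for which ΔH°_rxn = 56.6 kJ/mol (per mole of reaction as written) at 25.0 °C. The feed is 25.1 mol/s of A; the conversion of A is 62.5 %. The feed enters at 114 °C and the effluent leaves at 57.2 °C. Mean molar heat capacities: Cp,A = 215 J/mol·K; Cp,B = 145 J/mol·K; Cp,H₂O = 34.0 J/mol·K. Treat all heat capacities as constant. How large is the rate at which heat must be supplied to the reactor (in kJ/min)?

Extent of reaction ξ = 0.625 × 25.1 = 15.688 mol/s
Reaction term: ξ·ΔH°_rxn = 15.688 × 56.6 = 887.91 kJ/s
Sensible, feed 114→25 °C: -480.29 kJ/s
Outlet flows (mol/s): A 9.4125, B 15.688, H₂O 15.688
Sensible, products 25→57.2 °C: 155.58 kJ/s
Q = ΔH = 563.21 kJ/s = 563.21 kW
Heat supplied = 33792 kJ/min

Q_in = 33800 kJ/min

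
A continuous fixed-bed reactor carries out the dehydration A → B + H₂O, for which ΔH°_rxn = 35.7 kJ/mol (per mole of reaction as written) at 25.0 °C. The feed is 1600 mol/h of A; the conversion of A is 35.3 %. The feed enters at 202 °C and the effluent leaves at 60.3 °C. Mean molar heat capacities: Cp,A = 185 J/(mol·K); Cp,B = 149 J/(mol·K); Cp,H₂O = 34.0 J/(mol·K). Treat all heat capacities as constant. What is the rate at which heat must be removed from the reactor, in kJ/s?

Extent of reaction ξ = 0.353 × 1600 = 564.8 mol/h
Reaction term: ξ·ΔH°_rxn = 564.8 × 35.7 = 20163 kJ/h
Sensible, feed 202→25 °C: -52392 kJ/h
Outlet flows (mol/h): A 1035.2, B 564.8, H₂O 564.8
Sensible, products 25→60.3 °C: 10409 kJ/h
Q = ΔH = -21820 kJ/h = -6.061 kW
Heat removed = 6.061 kJ/s

Q_out = 6.06 kJ/s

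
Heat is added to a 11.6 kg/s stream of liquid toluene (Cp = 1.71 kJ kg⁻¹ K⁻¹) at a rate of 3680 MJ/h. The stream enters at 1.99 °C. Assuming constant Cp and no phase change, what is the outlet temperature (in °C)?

Q = 3680 MJ/h = 1022.2 kJ/s
ΔT = Q/(ṁ·Cp) = 1022.2/(11.6×1.71) = 51.534 K
T_out = 1.99 + 51.534 = 53.524 °C

T_out = 53.5 °C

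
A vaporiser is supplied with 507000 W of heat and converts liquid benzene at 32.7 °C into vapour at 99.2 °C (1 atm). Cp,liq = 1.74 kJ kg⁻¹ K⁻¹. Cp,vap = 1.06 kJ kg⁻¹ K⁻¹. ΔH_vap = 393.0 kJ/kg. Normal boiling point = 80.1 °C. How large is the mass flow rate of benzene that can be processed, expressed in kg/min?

ṁ = 61.4 kg/min

Δh = 1.74×(80.1−32.7) + 393.0 + 1.06×(99.2−80.1) = 495.72 kJ/kg
Q = 507000 W = 507 kJ/s = 30420 kJ/min
ṁ = Q/Δh = 30420 / 495.72 = 61.365 kg/min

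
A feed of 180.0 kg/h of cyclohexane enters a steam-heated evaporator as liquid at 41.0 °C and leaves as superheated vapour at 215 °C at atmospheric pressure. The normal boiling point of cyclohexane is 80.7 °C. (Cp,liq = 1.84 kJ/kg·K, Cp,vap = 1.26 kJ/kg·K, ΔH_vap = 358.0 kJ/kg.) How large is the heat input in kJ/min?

Q = 1800 kJ/min

liquid 41.0→80.7 °C: 73.048 kJ/kg
vaporisation at 80.7 °C: 358 kJ/kg
vapour 80.7→215 °C: 169.22 kJ/kg
Δh = 73.048 + 358 + 169.22 = 600.27 kJ/kg
Q = ṁ·Δh = 180.0 kg/h × 600.27 kJ/kg = 108050 kJ/h
|Q| = 30.013 kW = 1800.8 kJ/min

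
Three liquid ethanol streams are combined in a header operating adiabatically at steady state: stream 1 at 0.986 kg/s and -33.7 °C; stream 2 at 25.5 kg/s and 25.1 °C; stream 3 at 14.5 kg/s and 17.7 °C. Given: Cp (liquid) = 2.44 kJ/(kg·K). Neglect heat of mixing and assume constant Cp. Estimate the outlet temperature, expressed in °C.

No heat crosses the boundary, so H_out = H_in.
Σ ṁᵢCp,ᵢTᵢ = 0.986×2.44×-33.7 + 25.5×2.44×25.1 + 14.5×2.44×17.7 = 2106.9
Σ ṁᵢCp,ᵢ = 0.986×2.44 + 25.5×2.44 + 14.5×2.44 = 100.01
T_out = 2106.9 / 100.01 = 21.067 °C

T_out = 21.1 °C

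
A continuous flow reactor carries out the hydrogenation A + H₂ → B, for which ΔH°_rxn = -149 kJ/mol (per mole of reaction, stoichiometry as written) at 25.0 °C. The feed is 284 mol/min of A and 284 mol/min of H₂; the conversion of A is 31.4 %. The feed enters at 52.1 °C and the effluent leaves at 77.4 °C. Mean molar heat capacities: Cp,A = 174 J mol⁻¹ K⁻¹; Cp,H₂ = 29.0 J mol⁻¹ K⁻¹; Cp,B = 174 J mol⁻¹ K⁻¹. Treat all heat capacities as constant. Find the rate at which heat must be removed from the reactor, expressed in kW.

Q_out = 199 kW

Extent of reaction ξ = 0.314 × 284 = 89.176 mol/min
Reaction term: ξ·ΔH°_rxn = 89.176 × -149 = -13287 kJ/min
Sensible, feed 52.1→25 °C: -1562.4 kJ/min
Outlet flows (mol/min): A 194.82, H₂ 194.82, B 89.176
Sensible, products 25→77.4 °C: 2885.5 kJ/min
Q = ΔH = -11964 kJ/min = -199.4 kW
Heat removed = 199.4 kW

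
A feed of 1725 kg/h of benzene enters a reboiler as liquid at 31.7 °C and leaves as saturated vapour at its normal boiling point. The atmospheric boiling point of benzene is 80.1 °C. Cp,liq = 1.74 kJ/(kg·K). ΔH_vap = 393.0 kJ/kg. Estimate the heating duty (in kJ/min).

liquid 31.7→80.1 °C: 84.216 kJ/kg
vaporisation at 80.1 °C: 393 kJ/kg
Δh = 84.216 + 393 = 477.22 kJ/kg
Q = ṁ·Δh = 1725 kg/h × 477.22 kJ/kg = 823200 kJ/h
|Q| = 228.67 kW = 13720 kJ/min

Q = 13700 kJ/min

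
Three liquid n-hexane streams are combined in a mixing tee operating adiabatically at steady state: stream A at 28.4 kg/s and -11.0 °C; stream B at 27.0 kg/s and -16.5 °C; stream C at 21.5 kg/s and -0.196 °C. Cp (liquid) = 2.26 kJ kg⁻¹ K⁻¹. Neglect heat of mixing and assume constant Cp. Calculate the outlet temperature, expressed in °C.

Adiabatic, steady state ⇒ Σ ṁᵢCp,ᵢ(T_out − Tᵢ) = 0
T_out = Σ ṁᵢCp,ᵢTᵢ / Σ ṁᵢCp,ᵢ
      = -1722.4 / 173.79 = -9.9105 °C

T_out = -9.91 °C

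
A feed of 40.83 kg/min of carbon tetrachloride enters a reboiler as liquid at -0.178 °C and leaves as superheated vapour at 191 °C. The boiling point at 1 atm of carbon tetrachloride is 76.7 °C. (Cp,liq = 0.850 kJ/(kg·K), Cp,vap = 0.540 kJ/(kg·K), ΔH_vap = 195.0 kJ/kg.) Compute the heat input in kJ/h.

Q = 789000 kJ/h

liquid -0.178→76.7 °C: 65.346 kJ/kg
vaporisation at 76.7 °C: 195 kJ/kg
vapour 76.7→191 °C: 61.722 kJ/kg
Δh = 65.346 + 195 + 61.722 = 322.07 kJ/kg
Q = ṁ·Δh = 40.83 kg/min × 322.07 kJ/kg = 13150 kJ/min
|Q| = 219.17 kW = 789000 kJ/h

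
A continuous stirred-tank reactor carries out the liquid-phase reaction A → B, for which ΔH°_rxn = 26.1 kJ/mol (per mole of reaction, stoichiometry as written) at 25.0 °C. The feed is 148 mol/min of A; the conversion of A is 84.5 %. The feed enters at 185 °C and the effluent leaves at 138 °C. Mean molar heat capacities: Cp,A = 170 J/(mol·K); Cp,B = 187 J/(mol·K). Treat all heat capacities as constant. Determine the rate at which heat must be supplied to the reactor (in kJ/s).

Q_in = 38.7 kJ/s

Extent of reaction ξ = 0.845 × 148 = 125.06 mol/min
Reaction term: ξ·ΔH°_rxn = 125.06 × 26.1 = 3264.1 kJ/min
Sensible, feed 185→25 °C: -4025.6 kJ/min
Outlet flows (mol/min): A 22.94, B 125.06
Sensible, products 25→138 °C: 3083.3 kJ/min
Q = ΔH = 2321.8 kJ/min = 38.696 kW
Heat supplied = 38.696 kJ/s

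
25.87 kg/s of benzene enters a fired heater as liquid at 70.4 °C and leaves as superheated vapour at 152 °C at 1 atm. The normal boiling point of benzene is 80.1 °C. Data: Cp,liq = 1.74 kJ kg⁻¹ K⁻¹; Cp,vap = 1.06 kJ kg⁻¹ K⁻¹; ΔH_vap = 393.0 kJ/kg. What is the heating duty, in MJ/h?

Q = 45300 MJ/h

liquid 70.4→80.1 °C: 16.878 kJ/kg
vaporisation at 80.1 °C: 393 kJ/kg
vapour 80.1→152 °C: 76.214 kJ/kg
Δh = 16.878 + 393 + 76.214 = 486.09 kJ/kg
Q = ṁ·Δh = 25.87 kg/s × 486.09 kJ/kg = 12575 kJ/s
|Q| = 12575 kW = 45271 MJ/h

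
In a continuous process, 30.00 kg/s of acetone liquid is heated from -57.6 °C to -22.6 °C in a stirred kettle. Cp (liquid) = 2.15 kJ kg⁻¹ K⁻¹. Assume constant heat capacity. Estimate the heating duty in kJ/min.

Q = 135000 kJ/min

Q = ṁ·Cp·ΔT = 30.00 × 2.15 × (-22.6 − -57.6) = 2257.5 kJ/s
Heating duty = 135450 kJ/min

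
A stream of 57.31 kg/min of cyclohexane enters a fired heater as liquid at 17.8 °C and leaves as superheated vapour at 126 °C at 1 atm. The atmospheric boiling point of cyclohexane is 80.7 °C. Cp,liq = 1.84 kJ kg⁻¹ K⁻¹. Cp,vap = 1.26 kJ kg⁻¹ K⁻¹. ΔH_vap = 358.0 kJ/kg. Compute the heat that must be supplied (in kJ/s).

liquid 17.8→80.7 °C: 115.74 kJ/kg
vaporisation at 80.7 °C: 358 kJ/kg
vapour 80.7→126 °C: 57.078 kJ/kg
Δh = 115.74 + 358 + 57.078 = 530.81 kJ/kg
Q = ṁ·Δh = 57.31 kg/min × 530.81 kJ/kg = 30421 kJ/min
|Q| = 507.02 kW

Q = 507 kJ/s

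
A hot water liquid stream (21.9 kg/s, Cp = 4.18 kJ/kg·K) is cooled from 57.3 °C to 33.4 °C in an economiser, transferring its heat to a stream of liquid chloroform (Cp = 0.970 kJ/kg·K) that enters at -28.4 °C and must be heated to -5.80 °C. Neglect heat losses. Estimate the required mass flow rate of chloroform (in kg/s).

ṁ_c = 99.8 kg/s

Heat released by hot stream: Q = 21.9 × 4.18 × (57.3 − 33.4) = 2187.9 kJ/s
Energy balance on cold side (adiabatic exchanger): Q = ṁ_c·Cp_c·(T_c,out − T_c,in)
ṁ_c = 2187.9 / [0.970 × (-5.80 − -28.4)] = 99.802 kg/s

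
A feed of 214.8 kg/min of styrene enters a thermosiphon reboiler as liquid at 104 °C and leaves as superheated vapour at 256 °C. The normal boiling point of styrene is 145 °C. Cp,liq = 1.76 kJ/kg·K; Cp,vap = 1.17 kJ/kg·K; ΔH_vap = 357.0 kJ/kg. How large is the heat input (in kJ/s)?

liquid 104→145 °C: 72.16 kJ/kg
vaporisation at 145 °C: 357 kJ/kg
vapour 145→256 °C: 129.87 kJ/kg
Δh = 72.16 + 357 + 129.87 = 559.03 kJ/kg
Q = ṁ·Δh = 214.8 kg/min × 559.03 kJ/kg = 120080 kJ/min
|Q| = 2001.3 kW

Q = 2000 kJ/s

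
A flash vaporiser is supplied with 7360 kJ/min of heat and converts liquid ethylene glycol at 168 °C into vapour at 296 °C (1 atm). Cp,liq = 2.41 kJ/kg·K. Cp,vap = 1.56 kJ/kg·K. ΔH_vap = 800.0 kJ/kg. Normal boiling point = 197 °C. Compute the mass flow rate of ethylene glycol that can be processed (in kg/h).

ṁ = 431 kg/h

Δh = 2.41×(197−168) + 800.0 + 1.56×(296−197) = 1024.3 kJ/kg
Q = 7360 kJ/min = 122.67 kJ/s = 441600 kJ/h
ṁ = Q/Δh = 441600 / 1024.3 = 431.11 kg/h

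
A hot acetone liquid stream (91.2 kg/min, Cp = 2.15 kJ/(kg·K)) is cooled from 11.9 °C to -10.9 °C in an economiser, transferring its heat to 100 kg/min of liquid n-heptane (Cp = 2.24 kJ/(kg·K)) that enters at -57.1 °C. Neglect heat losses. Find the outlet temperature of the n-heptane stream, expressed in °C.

T_c,out = -37.1 °C

Heat released by hot stream: Q = 91.2 × 2.15 × (11.9 − -10.9) = 4470.6 kJ/min
Energy balance on cold side (adiabatic exchanger): Q = ṁ_c·Cp_c·(T_c,out − T_c,in)
T_c,out = -57.1 + 4470.6/(100 × 2.24) = -37.142 °C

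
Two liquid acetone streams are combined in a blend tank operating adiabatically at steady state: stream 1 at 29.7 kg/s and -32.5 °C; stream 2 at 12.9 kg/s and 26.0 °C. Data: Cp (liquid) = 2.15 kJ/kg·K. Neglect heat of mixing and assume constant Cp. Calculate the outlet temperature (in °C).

Energy balance with Q = 0: Σ ṁᵢCp,ᵢ(T_out − Tᵢ) = 0
T_out = Σ ṁᵢCp,ᵢTᵢ / Σ ṁᵢCp,ᵢ
      = -1354.2 / 91.59 = -14.785 °C

T_out = -14.8 °C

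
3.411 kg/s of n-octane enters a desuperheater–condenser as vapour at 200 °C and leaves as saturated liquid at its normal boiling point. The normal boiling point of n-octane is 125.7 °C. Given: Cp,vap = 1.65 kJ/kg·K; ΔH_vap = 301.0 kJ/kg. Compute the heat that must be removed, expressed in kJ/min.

vapour 200→125.7 °C: -122.59 kJ/kg
condensation at 125.7 °C: -301 kJ/kg
Δh = -122.59 + -301 = -423.59 kJ/kg
Q = ṁ·Δh = 3.411 kg/s × -423.59 kJ/kg = -1444.9 kJ/s
|Q| = 1444.9 kW = 86693 kJ/min

Q_c = 86700 kJ/min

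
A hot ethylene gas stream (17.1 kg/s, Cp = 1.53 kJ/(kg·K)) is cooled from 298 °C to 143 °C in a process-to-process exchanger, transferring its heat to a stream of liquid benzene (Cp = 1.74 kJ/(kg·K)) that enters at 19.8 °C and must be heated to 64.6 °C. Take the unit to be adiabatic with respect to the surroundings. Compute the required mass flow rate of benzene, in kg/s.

Heat released by hot stream: Q = 17.1 × 1.53 × (298 − 143) = 4055.3 kJ/s
Energy balance on cold side (adiabatic exchanger): Q = ṁ_c·Cp_c·(T_c,out − T_c,in)
ṁ_c = 4055.3 / [1.74 × (64.6 − 19.8)] = 52.023 kg/s

ṁ_c = 52.0 kg/s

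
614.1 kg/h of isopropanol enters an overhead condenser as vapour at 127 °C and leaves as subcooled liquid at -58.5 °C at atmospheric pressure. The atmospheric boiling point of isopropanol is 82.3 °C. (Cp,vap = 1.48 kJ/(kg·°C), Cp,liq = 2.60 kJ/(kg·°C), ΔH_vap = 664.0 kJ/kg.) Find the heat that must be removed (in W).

Q_c = 187000 W

vapour 127→82.3 °C: -66.156 kJ/kg
condensation at 82.3 °C: -664 kJ/kg
liquid 82.3→-58.5 °C: -366.08 kJ/kg
Δh = -66.156 + -664 + -366.08 = -1096.2 kJ/kg
Q = ṁ·Δh = 614.1 kg/h × -1096.2 kJ/kg = -673200 kJ/h
|Q| = 187 kW = 187000 W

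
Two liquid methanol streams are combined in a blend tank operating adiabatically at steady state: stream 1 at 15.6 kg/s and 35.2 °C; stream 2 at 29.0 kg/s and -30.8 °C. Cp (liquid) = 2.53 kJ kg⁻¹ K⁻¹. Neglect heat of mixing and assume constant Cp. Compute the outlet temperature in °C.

Energy balance with Q = 0: Σ ṁᵢCp,ᵢ(T_out − Tᵢ) = 0
T_out = Σ ṁᵢCp,ᵢTᵢ / Σ ṁᵢCp,ᵢ
      = -870.52 / 112.84 = -7.7148 °C

T_out = -7.71 °C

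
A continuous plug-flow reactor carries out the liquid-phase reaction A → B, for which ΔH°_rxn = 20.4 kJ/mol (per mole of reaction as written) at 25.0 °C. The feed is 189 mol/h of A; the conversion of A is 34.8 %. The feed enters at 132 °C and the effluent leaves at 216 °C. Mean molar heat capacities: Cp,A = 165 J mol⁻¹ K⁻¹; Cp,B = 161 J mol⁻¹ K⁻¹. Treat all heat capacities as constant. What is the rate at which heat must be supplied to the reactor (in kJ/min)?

Extent of reaction ξ = 0.348 × 189 = 65.772 mol/h
Reaction term: ξ·ΔH°_rxn = 65.772 × 20.4 = 1341.7 kJ/h
Sensible, feed 132→25 °C: -3336.8 kJ/h
Outlet flows (mol/h): A 123.23, B 65.772
Sensible, products 25→216 °C: 5906.1 kJ/h
Q = ΔH = 3911 kJ/h = 1.0864 kW
Heat supplied = 65.184 kJ/min

Q_in = 65.2 kJ/min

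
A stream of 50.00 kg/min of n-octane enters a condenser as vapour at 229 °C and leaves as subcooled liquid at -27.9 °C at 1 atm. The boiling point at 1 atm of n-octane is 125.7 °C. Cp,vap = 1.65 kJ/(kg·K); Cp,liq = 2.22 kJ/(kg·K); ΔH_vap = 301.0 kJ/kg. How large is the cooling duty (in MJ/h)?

Q_c = 2440 MJ/h

vapour 229→125.7 °C: -170.44 kJ/kg
condensation at 125.7 °C: -301 kJ/kg
liquid 125.7→-27.9 °C: -340.99 kJ/kg
Δh = -170.44 + -301 + -340.99 = -812.44 kJ/kg
Q = ṁ·Δh = 50.00 kg/min × -812.44 kJ/kg = -40622 kJ/min
|Q| = 677.03 kW = 2437.3 MJ/h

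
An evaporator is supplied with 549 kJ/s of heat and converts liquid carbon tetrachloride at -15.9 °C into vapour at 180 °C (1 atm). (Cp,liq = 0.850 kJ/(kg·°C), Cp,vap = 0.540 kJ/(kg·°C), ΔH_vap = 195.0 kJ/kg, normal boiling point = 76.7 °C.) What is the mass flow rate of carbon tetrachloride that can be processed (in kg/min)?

Δh = 0.850×(76.7−-15.9) + 195.0 + 0.540×(180−76.7) = 329.49 kJ/kg
Q = 549 kJ/s = 549 kJ/s = 32940 kJ/min
ṁ = Q/Δh = 32940 / 329.49 = 99.972 kg/min

ṁ = 100 kg/min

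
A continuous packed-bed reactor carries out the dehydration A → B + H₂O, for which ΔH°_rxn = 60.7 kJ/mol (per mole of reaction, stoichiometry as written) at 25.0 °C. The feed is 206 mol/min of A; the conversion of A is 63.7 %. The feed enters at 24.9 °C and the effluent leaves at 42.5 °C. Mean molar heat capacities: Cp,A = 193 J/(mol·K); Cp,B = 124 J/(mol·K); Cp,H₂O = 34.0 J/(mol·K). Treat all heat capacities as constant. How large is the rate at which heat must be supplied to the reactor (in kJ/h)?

Q_in = 515000 kJ/h

Extent of reaction ξ = 0.637 × 206 = 131.22 mol/min
Reaction term: ξ·ΔH°_rxn = 131.22 × 60.7 = 7965.2 kJ/min
Sensible, feed 24.9→25 °C: 3.9758 kJ/min
Outlet flows (mol/min): A 74.778, B 131.22, H₂O 131.22
Sensible, products 25→42.5 °C: 615.39 kJ/min
Q = ΔH = 8584.5 kJ/min = 143.08 kW
Heat supplied = 515070 kJ/h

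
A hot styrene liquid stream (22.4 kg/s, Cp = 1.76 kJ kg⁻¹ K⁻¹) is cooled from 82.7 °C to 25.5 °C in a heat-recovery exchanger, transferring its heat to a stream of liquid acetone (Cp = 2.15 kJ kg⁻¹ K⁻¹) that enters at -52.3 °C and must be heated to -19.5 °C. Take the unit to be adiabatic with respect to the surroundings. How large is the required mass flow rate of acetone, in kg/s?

Heat released by hot stream: Q = 22.4 × 1.76 × (82.7 − 25.5) = 2255.1 kJ/s
Energy balance on cold side (adiabatic exchanger): Q = ṁ_c·Cp_c·(T_c,out − T_c,in)
ṁ_c = 2255.1 / [2.15 × (-19.5 − -52.3)] = 31.977 kg/s

ṁ_c = 32.0 kg/s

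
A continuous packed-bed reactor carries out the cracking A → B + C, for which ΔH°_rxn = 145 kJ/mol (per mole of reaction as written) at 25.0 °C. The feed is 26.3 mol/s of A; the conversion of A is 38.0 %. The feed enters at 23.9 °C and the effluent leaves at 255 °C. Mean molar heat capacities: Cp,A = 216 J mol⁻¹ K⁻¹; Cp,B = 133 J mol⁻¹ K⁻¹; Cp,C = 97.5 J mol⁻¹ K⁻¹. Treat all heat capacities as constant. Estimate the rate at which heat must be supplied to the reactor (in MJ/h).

Q_in = 10100 MJ/h

Extent of reaction ξ = 0.380 × 26.3 = 9.994 mol/s
Reaction term: ξ·ΔH°_rxn = 9.994 × 145 = 1449.1 kJ/s
Sensible, feed 23.9→25 °C: 6.2489 kJ/s
Outlet flows (mol/s): A 16.306, B 9.994, C 9.994
Sensible, products 25→255 °C: 1339.9 kJ/s
Q = ΔH = 2795.3 kJ/s = 2795.3 kW
Heat supplied = 10063 MJ/h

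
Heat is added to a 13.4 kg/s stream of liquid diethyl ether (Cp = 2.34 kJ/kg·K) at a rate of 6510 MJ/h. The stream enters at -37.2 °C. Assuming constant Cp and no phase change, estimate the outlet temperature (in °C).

T_out = 20.5 °C

Q = 6510 MJ/h = 1808.3 kJ/s
ΔT = Q/(ṁ·Cp) = 1808.3/(13.4×2.34) = 57.671 K
T_out = -37.2 + 57.671 = 20.471 °C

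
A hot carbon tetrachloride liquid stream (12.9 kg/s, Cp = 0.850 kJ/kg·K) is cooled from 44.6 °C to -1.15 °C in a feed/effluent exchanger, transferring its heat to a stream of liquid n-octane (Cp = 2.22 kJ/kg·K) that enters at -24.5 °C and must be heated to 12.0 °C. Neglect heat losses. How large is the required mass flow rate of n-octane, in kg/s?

Heat released by hot stream: Q = 12.9 × 0.850 × (44.6 − -1.15) = 501.65 kJ/s
Energy balance on cold side (adiabatic exchanger): Q = ṁ_c·Cp_c·(T_c,out − T_c,in)
ṁ_c = 501.65 / [2.22 × (12.0 − -24.5)] = 6.1909 kg/s

ṁ_c = 6.19 kg/s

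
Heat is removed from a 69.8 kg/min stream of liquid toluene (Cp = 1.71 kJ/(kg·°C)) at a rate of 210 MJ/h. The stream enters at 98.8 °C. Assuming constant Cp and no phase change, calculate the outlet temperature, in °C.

T_out = 69.5 °C

Q = 210 MJ/h = 3500 kJ/min
ΔT = Q/(ṁ·Cp) = 3500/(69.8×1.71) = 29.324 K
T_out = 98.8 − 29.324 = 69.476 °C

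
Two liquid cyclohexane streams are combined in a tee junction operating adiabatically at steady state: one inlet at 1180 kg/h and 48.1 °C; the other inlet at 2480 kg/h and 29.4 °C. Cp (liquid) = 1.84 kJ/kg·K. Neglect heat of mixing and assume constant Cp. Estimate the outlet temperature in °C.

No heat crosses the boundary, so H_out = H_in.
Σ ṁᵢCp,ᵢTᵢ = 1180×1.84×48.1 + 2480×1.84×29.4 = 238590
Σ ṁᵢCp,ᵢ = 1180×1.84 + 2480×1.84 = 6734.4
T_out = 238590 / 6734.4 = 35.429 °C

T_out = 35.4 °C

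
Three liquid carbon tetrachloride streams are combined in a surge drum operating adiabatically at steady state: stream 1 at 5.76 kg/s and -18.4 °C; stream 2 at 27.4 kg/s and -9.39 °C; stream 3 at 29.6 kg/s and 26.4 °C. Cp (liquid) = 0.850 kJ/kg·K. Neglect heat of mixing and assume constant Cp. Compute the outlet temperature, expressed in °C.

Adiabatic, steady state ⇒ Σ ṁᵢCp,ᵢ(T_out − Tᵢ) = 0
Σ ṁᵢCp,ᵢTᵢ = 5.76×0.850×-18.4 + 27.4×0.850×-9.39 + 29.6×0.850×26.4 = 355.44
Σ ṁᵢCp,ᵢ = 5.76×0.850 + 27.4×0.850 + 29.6×0.850 = 53.346
T_out = 355.44 / 53.346 = 6.663 °C

T_out = 6.66 °C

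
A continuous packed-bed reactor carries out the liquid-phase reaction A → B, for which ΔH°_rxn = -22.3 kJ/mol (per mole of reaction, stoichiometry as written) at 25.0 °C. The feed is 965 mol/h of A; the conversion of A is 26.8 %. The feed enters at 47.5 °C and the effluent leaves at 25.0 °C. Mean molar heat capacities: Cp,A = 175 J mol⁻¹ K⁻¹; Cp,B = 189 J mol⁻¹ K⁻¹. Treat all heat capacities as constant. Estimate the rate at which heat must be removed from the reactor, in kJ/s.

Q_out = 2.66 kJ/s

Extent of reaction ξ = 0.268 × 965 = 258.62 mol/h
Reaction term: ξ·ΔH°_rxn = 258.62 × -22.3 = -5767.2 kJ/h
Sensible, feed 47.5→25 °C: -3799.7 kJ/h
Outlet flows (mol/h): A 706.38, B 258.62
Sensible, products 25→25.0 °C: 0 kJ/h
Q = ΔH = -9566.9 kJ/h = -2.6575 kW
Heat removed = 2.6575 kJ/s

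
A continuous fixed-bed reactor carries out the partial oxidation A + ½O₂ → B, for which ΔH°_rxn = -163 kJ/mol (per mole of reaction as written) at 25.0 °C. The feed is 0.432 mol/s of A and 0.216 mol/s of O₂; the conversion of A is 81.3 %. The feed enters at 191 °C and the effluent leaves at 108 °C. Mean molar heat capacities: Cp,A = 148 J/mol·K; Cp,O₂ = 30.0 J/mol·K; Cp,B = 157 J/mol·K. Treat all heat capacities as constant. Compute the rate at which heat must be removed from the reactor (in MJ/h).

Q_out = 228 MJ/h

Extent of reaction ξ = 0.813 × 0.432 = 0.35122 mol/s
Reaction term: ξ·ΔH°_rxn = 0.35122 × -163 = -57.248 kJ/s
Sensible, feed 191→25 °C: -11.689 kJ/s
Outlet flows (mol/s): A 0.080784, O₂ 0.040392, B 0.35122
Sensible, products 25→108 °C: 5.6696 kJ/s
Q = ΔH = -63.268 kJ/s = -63.268 kW
Heat removed = 227.76 MJ/h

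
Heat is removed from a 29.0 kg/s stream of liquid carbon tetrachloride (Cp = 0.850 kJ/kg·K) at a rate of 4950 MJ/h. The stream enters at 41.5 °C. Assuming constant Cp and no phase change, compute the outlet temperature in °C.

T_out = -14.3 °C

Q = 4950 MJ/h = 1375 kJ/s
ΔT = Q/(ṁ·Cp) = 1375/(29.0×0.850) = 55.781 K
T_out = 41.5 − 55.781 = -14.281 °C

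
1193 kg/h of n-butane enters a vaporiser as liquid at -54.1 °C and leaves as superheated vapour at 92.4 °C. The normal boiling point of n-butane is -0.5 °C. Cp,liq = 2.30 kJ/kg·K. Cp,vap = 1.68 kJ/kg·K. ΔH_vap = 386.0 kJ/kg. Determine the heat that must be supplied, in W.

Q = 220000 W

liquid -54.1→-0.5 °C: 123.28 kJ/kg
vaporisation at -0.5 °C: 386 kJ/kg
vapour -0.5→92.4 °C: 156.07 kJ/kg
Δh = 123.28 + 386 + 156.07 = 665.35 kJ/kg
Q = ṁ·Δh = 1193 kg/h × 665.35 kJ/kg = 793760 kJ/h
|Q| = 220.49 kW = 220490 W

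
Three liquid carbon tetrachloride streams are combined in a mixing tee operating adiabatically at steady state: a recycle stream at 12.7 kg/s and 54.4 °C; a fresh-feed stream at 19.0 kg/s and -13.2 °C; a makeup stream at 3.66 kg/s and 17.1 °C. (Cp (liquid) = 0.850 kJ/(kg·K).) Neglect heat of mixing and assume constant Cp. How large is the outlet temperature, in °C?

T_out = 14.2 °C

Adiabatic, steady state ⇒ Σ ṁᵢCp,ᵢ(T_out − Tᵢ) = 0
Σ ṁᵢCp,ᵢTᵢ = 12.7×0.850×54.4 + 19.0×0.850×-13.2 + 3.66×0.850×17.1 = 427.27
Σ ṁᵢCp,ᵢ = 12.7×0.850 + 19.0×0.850 + 3.66×0.850 = 30.056
T_out = 427.27 / 30.056 = 14.216 °C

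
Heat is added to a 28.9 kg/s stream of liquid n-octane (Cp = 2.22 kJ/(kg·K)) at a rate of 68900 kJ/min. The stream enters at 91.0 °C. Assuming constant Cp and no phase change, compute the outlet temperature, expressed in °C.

Q = 68900 kJ/min = 1148.3 kJ/s
ΔT = Q/(ṁ·Cp) = 1148.3/(28.9×2.22) = 17.899 K
T_out = 91.0 + 17.899 = 108.9 °C

T_out = 109 °C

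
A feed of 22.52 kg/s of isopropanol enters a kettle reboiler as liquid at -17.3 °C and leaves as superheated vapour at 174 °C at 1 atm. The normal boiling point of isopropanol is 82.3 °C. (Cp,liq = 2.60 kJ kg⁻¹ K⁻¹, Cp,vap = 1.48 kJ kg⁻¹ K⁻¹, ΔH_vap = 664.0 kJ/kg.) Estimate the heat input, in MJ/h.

Q = 85800 MJ/h

liquid -17.3→82.3 °C: 258.96 kJ/kg
vaporisation at 82.3 °C: 664 kJ/kg
vapour 82.3→174 °C: 135.72 kJ/kg
Δh = 258.96 + 664 + 135.72 = 1058.7 kJ/kg
Q = ṁ·Δh = 22.52 kg/s × 1058.7 kJ/kg = 23841 kJ/s
|Q| = 23841 kW = 85829 MJ/h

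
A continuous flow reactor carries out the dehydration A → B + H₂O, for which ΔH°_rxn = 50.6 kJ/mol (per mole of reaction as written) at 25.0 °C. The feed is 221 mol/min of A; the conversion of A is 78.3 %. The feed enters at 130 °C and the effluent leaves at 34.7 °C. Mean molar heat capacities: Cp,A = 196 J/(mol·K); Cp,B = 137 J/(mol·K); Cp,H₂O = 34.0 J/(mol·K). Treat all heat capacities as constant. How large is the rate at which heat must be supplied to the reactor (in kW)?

Q_in = 76.4 kW

Extent of reaction ξ = 0.783 × 221 = 173.04 mol/min
Reaction term: ξ·ΔH°_rxn = 173.04 × 50.6 = 8756 kJ/min
Sensible, feed 130→25 °C: -4548.2 kJ/min
Outlet flows (mol/min): A 47.957, B 173.04, H₂O 173.04
Sensible, products 25→34.7 °C: 378.2 kJ/min
Q = ΔH = 4586 kJ/min = 76.433 kW
Heat supplied = 76.433 kW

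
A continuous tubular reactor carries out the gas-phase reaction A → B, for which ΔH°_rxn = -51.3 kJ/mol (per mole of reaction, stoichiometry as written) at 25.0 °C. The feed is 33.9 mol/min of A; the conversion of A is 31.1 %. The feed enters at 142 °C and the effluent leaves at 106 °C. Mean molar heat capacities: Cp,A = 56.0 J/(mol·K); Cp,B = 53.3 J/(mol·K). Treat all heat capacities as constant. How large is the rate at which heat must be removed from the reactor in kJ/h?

Q_out = 36700 kJ/h

Extent of reaction ξ = 0.311 × 33.9 = 10.543 mol/min
Reaction term: ξ·ΔH°_rxn = 10.543 × -51.3 = -540.85 kJ/min
Sensible, feed 142→25 °C: -222.11 kJ/min
Outlet flows (mol/min): A 23.357, B 10.543
Sensible, products 25→106 °C: 151.46 kJ/min
Q = ΔH = -611.5 kJ/min = -10.192 kW
Heat removed = 36690 kJ/h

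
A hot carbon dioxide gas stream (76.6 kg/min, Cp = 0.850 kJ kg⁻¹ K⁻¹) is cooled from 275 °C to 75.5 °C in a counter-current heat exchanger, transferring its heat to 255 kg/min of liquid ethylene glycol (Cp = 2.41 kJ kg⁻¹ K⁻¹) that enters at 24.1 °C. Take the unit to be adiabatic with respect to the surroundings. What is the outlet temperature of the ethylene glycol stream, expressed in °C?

T_c,out = 45.2 °C

Heat released by hot stream: Q = 76.6 × 0.850 × (275 − 75.5) = 12989 kJ/min
Energy balance on cold side (adiabatic exchanger): Q = ṁ_c·Cp_c·(T_c,out − T_c,in)
T_c,out = 24.1 + 12989/(255 × 2.41) = 45.237 °C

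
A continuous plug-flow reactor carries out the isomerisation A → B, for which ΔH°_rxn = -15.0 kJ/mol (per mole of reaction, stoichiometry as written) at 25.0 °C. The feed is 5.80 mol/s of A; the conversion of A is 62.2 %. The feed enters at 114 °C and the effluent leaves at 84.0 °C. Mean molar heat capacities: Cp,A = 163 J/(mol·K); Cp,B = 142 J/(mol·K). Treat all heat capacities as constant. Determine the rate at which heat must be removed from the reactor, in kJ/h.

Q_out = 313000 kJ/h

Extent of reaction ξ = 0.622 × 5.80 = 3.6076 mol/s
Reaction term: ξ·ΔH°_rxn = 3.6076 × -15.0 = -54.114 kJ/s
Sensible, feed 114→25 °C: -84.141 kJ/s
Outlet flows (mol/s): A 2.1924, B 3.6076
Sensible, products 25→84.0 °C: 51.309 kJ/s
Q = ΔH = -86.946 kJ/s = -86.946 kW
Heat removed = 313000 kJ/h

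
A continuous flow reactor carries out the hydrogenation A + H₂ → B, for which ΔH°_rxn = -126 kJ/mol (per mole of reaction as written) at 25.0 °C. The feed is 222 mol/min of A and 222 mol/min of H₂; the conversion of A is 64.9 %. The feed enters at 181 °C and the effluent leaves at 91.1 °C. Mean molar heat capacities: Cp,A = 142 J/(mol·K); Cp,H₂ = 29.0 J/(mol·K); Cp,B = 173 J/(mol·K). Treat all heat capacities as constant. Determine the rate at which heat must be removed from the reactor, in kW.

Extent of reaction ξ = 0.649 × 222 = 144.08 mol/min
Reaction term: ξ·ΔH°_rxn = 144.08 × -126 = -18154 kJ/min
Sensible, feed 181→25 °C: -5922.1 kJ/min
Outlet flows (mol/min): A 77.922, H₂ 77.922, B 144.08
Sensible, products 25→91.1 °C: 2528.3 kJ/min
Q = ΔH = -21548 kJ/min = -359.13 kW
Heat removed = 359.13 kW

Q_out = 359 kW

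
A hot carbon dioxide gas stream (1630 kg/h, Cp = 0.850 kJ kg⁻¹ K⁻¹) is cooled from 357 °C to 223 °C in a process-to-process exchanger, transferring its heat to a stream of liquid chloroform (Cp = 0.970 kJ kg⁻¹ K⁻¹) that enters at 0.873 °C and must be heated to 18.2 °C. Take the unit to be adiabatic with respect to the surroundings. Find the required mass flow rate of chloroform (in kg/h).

Heat released by hot stream: Q = 1630 × 0.850 × (357 − 223) = 185660 kJ/h
Energy balance on cold side (adiabatic exchanger): Q = ṁ_c·Cp_c·(T_c,out − T_c,in)
ṁ_c = 185660 / [0.970 × (18.2 − 0.873)] = 11046 kg/h

ṁ_c = 11000 kg/h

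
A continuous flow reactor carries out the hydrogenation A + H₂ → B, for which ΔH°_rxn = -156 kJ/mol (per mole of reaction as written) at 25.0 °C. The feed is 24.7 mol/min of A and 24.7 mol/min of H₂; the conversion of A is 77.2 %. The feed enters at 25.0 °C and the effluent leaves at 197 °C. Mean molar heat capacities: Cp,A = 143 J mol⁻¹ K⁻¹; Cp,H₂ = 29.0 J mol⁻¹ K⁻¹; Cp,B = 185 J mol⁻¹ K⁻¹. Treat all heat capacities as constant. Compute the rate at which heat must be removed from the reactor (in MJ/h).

Extent of reaction ξ = 0.772 × 24.7 = 19.068 mol/min
Reaction term: ξ·ΔH°_rxn = 19.068 × -156 = -2974.7 kJ/min
Sensible, feed 25.0→25 °C: 0 kJ/min
Outlet flows (mol/min): A 5.6316, H₂ 5.6316, B 19.068
Sensible, products 25→197 °C: 773.36 kJ/min
Q = ΔH = -2201.3 kJ/min = -36.688 kW
Heat removed = 132.08 MJ/h

Q_out = 132 MJ/h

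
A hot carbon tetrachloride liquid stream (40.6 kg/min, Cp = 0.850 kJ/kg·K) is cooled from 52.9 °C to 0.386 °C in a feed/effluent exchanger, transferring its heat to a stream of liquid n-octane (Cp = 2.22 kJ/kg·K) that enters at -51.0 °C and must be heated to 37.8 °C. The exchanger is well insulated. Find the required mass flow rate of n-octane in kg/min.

ṁ_c = 9.19 kg/min

Heat released by hot stream: Q = 40.6 × 0.850 × (52.9 − 0.386) = 1812.3 kJ/min
Energy balance on cold side (adiabatic exchanger): Q = ṁ_c·Cp_c·(T_c,out − T_c,in)
ṁ_c = 1812.3 / [2.22 × (37.8 − -51.0)] = 9.1929 kg/min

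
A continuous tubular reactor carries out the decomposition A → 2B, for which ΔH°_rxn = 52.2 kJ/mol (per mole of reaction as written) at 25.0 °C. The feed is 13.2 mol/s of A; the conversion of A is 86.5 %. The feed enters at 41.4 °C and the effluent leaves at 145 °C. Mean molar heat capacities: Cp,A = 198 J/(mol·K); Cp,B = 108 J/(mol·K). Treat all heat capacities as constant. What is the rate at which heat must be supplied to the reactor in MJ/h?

Q_in = 3210 MJ/h

Extent of reaction ξ = 0.865 × 13.2 = 11.418 mol/s
Reaction term: ξ·ΔH°_rxn = 11.418 × 52.2 = 596.02 kJ/s
Sensible, feed 41.4→25 °C: -42.863 kJ/s
Outlet flows (mol/s): A 1.782, B 22.836
Sensible, products 25→145 °C: 338.29 kJ/s
Q = ΔH = 891.45 kJ/s = 891.45 kW
Heat supplied = 3209.2 MJ/h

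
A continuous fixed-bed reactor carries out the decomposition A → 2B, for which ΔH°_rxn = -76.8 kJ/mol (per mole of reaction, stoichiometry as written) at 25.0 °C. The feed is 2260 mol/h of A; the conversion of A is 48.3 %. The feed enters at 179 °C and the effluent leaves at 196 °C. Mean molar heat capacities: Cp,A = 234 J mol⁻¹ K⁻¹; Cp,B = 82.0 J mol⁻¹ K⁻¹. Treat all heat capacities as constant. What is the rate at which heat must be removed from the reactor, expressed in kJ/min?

Q_out = 1470 kJ/min

Extent of reaction ξ = 0.483 × 2260 = 1091.6 mol/h
Reaction term: ξ·ΔH°_rxn = 1091.6 × -76.8 = -83833 kJ/h
Sensible, feed 179→25 °C: -81441 kJ/h
Outlet flows (mol/h): A 1168.4, B 2183.2
Sensible, products 25→196 °C: 77365 kJ/h
Q = ΔH = -87909 kJ/h = -24.419 kW
Heat removed = 1465.2 kJ/min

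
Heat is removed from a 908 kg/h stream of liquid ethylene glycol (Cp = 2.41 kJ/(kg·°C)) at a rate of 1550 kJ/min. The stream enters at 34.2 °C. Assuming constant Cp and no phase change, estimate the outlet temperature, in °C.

Q = 1550 kJ/min = 93000 kJ/h
ΔT = Q/(ṁ·Cp) = 93000/(908×2.41) = 42.499 K
T_out = 34.2 − 42.499 = -8.2991 °C

T_out = -8.30 °C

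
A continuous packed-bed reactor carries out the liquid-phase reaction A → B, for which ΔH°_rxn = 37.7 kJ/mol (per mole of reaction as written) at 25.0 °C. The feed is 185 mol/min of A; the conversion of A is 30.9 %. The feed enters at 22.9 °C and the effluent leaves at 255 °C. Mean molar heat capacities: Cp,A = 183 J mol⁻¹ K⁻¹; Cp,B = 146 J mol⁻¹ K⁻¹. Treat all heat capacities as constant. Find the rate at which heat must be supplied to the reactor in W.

Extent of reaction ξ = 0.309 × 185 = 57.165 mol/min
Reaction term: ξ·ΔH°_rxn = 57.165 × 37.7 = 2155.1 kJ/min
Sensible, feed 22.9→25 °C: 71.096 kJ/min
Outlet flows (mol/min): A 127.84, B 57.165
Sensible, products 25→255 °C: 7300.2 kJ/min
Q = ΔH = 9526.4 kJ/min = 158.77 kW
Heat supplied = 158770 W

Q_in = 159000 W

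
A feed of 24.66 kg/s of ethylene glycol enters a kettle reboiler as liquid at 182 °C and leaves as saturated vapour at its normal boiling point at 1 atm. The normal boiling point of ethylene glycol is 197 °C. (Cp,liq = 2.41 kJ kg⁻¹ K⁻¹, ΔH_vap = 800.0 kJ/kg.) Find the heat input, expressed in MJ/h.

liquid 182→197 °C: 36.15 kJ/kg
vaporisation at 197 °C: 800 kJ/kg
Δh = 36.15 + 800 = 836.15 kJ/kg
Q = ṁ·Δh = 24.66 kg/s × 836.15 kJ/kg = 20619 kJ/s
|Q| = 20619 kW = 74230 MJ/h

Q = 74200 MJ/h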